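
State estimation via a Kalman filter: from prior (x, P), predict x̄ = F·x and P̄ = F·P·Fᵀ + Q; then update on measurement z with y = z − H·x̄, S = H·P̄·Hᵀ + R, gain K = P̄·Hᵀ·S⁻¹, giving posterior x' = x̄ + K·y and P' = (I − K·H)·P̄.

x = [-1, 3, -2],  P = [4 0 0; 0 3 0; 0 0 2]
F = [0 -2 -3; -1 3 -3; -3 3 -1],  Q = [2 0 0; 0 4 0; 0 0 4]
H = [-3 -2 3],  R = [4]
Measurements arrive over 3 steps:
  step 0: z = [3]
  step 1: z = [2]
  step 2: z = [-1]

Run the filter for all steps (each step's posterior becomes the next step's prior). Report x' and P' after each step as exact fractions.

step 0: x̄ = F·x = [0, 16, 14]
step 0: P̄ = F·P·Fᵀ + Q = [32 0 -12; 0 53 45; -12 45 69]
step 0: y = z − H·x̄ = [-7]
step 0: S = H·P̄·Hᵀ + R = [801]
step 0: K = P̄·Hᵀ·S⁻¹ = [-44/267; 29/801; 17/89]
step 0: x' = x̄ + K·y = [308/267, 12613/801, 1127/89]
step 0: P' = (I − K·H)·P̄ = [912/89 1276/267 1176/89; 1276/267 41612/801 3512/89; 1176/89 3512/89 3540/89]
step 1: x̄ = F·x = [-55655/801, 2162/267, 8308/267]
step 1: P̄ = F·P·Fᵀ + Q = [834086/801 -6116/267 -85708/267; -6116/267 16028/89 19480/89; -85708/267 19480/89 32044/89]
step 1: y = z − H·x̄ = [-75721/267]
step 1: S = H·P̄·Hᵀ + R = [1442974/89]
step 1: K = P̄·Hᵀ·S⁻¹ = [-539489/2164461; 1250/55499; 3760/37973]
step 1: x' = x̄ + K·y = [7823456/6493383, 284692/166497, 345716/113919]
step 1: P' = (I − K·H)·P̄ = [221184760/6493383 11340344/166497 9015364/113919; 11340344/166497 9538348/55499 533720/2921; 9015364/113919 533720/2921 7635708/37973]
step 2: x̄ = F·x = [-27107804/2164461, -33631928/6493383, -3289072/2164461]
step 2: P̄ = F·P·Fᵀ + Q = [3385089218/721487 1307409904/2164461 -422832976/721487; 1307409904/2164461 1115735260/6493383 72838232/2164461; -422832976/721487 72838232/2164461 152199836/721487]
step 2: y = z − H·x̄ = [-288125827/6493383]
step 2: S = H·P̄·Hᵀ + R = [403952850250/6493383]
step 2: K = P̄·Hᵀ·S⁻¹ = [-55329179331/201976425125; -6671307784/201976425125; 7544428266/201976425125]
step 2: x' = x̄ + K·y = [-74482974861/201976425125, -750099064704/201976425125, -641682409154/201976425125]
step 2: P' = (I − K·H)·P̄ = [4733711217016/201976425125 8310300846624/201976425125 10200139542324/201976425125; 8310300846624/201976425125 20996686026836/201976425125 22299196454136/201976425125; 10200139542324/201976425125 22299196454136/201976425125 25076329749436/201976425125]

step 0: x' = [308/267, 12613/801, 1127/89], P' = [912/89 1276/267 1176/89; 1276/267 41612/801 3512/89; 1176/89 3512/89 3540/89]
step 1: x' = [7823456/6493383, 284692/166497, 345716/113919], P' = [221184760/6493383 11340344/166497 9015364/113919; 11340344/166497 9538348/55499 533720/2921; 9015364/113919 533720/2921 7635708/37973]
step 2: x' = [-74482974861/201976425125, -750099064704/201976425125, -641682409154/201976425125], P' = [4733711217016/201976425125 8310300846624/201976425125 10200139542324/201976425125; 8310300846624/201976425125 20996686026836/201976425125 22299196454136/201976425125; 10200139542324/201976425125 22299196454136/201976425125 25076329749436/201976425125]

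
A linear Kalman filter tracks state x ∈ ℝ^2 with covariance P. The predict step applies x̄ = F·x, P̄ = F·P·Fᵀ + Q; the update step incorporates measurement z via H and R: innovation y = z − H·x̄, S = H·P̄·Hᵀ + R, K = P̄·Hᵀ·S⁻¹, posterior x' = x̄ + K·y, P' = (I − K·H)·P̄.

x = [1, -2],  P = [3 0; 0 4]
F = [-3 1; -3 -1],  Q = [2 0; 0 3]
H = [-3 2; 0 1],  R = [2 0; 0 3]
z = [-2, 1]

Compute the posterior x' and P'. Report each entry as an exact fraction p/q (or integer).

x' = [202/173, 4973/5882]
P' = [250/173 318/173; 318/173 16215/5882]

x̄ = F·x = [-5, -1]
P̄ = F·P·Fᵀ + Q = [33 23; 23 34]
y = z − H·x̄ = [-15, 2]
S = H·P̄·Hᵀ + R = [159 -1; -1 37]
K = P̄·Hᵀ·S⁻¹ = [-57/173 106/173; -3/5882 5405/5882]
x' = x̄ + K·y = [202/173, 4973/5882]
P' = (I − K·H)·P̄ = [250/173 318/173; 318/173 16215/5882]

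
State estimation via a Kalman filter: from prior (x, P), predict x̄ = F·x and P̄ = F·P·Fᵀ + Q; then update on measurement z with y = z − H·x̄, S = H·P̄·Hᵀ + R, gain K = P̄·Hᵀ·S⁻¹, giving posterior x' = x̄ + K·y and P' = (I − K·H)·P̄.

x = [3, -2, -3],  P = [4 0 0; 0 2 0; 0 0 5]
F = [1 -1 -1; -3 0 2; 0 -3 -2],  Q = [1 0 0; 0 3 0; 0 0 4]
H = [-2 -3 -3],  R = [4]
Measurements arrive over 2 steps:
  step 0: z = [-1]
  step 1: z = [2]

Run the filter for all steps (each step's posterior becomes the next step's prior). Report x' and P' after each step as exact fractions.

step 0: x̄ = F·x = [8, -15, 12]
step 0: P̄ = F·P·Fᵀ + Q = [12 -22 16; -22 59 -20; 16 -20 42]
step 0: y = z − H·x̄ = [6]
step 0: S = H·P̄·Hᵀ + R = [529]
step 0: K = P̄·Hᵀ·S⁻¹ = [-6/529; -73/529; -98/529]
step 0: x' = x̄ + K·y = [4196/529, -8373/529, 5760/529]
step 0: P' = (I − K·H)·P̄ = [6312/529 -12076/529 7876/529; -12076/529 25882/529 -17734/529; 7876/529 -17734/529 12614/529]
step 1: x̄ = F·x = [6809/529, -1068/529, 13599/529]
step 1: P̄ = F·P·Fᵀ + Q = [18269/529 -5544/529 34680/529; -5544/529 14339/529 -5480/529; 34680/529 -5480/529 72702/529]
step 1: y = z − H·x̄ = [52269/529]
step 1: S = H·P̄·Hᵀ + R = [1109553/529]
step 1: K = P̄·Hᵀ·S⁻¹ = [-123946/1109553; -5163/369851; -90342/369851]
step 1: x' = x̄ + K·y = [678269/369851, -1256835/369851, 581319/369851]
step 1: P' = (I − K·H)·P̄ = [9277529/1109553 -5085798/369851 3079212/369851; -5085798/369851 9873958/369851 -6476542/369851; 3079212/369851 -6476542/369851 4544190/369851]

step 0: x' = [4196/529, -8373/529, 5760/529], P' = [6312/529 -12076/529 7876/529; -12076/529 25882/529 -17734/529; 7876/529 -17734/529 12614/529]
step 1: x' = [678269/369851, -1256835/369851, 581319/369851], P' = [9277529/1109553 -5085798/369851 3079212/369851; -5085798/369851 9873958/369851 -6476542/369851; 3079212/369851 -6476542/369851 4544190/369851]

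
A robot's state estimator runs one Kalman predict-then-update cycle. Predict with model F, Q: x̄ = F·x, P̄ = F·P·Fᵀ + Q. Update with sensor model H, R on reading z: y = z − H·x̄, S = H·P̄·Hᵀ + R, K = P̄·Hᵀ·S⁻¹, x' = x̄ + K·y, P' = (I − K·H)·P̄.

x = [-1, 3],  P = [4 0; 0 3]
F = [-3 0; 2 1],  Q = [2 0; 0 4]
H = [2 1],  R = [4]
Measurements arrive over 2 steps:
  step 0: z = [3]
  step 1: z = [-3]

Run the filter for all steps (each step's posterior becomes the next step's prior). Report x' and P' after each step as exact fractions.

step 0: x' = [41/83, 183/83], P' = [450/83 -692/83; -692/83 1284/83]
step 1: x' = [-11989/3837, 4245/1279], P' = [11272/3837 -4912/1279; -4912/1279 9624/1279]

step 0: x̄ = F·x = [3, 1]
step 0: P̄ = F·P·Fᵀ + Q = [38 -24; -24 23]
step 0: y = z − H·x̄ = [-4]
step 0: S = H·P̄·Hᵀ + R = [83]
step 0: K = P̄·Hᵀ·S⁻¹ = [52/83; -25/83]
step 0: x' = x̄ + K·y = [41/83, 183/83]
step 0: P' = (I − K·H)·P̄ = [450/83 -692/83; -692/83 1284/83]
step 1: x̄ = F·x = [-123/83, 265/83]
step 1: P̄ = F·P·Fᵀ + Q = [4216/83 -624/83; -624/83 648/83]
step 1: y = z − H·x̄ = [-268/83]
step 1: S = H·P̄·Hᵀ + R = [15348/83]
step 1: K = P̄·Hᵀ·S⁻¹ = [1952/3837; -50/1279]
step 1: x' = x̄ + K·y = [-11989/3837, 4245/1279]
step 1: P' = (I − K·H)·P̄ = [11272/3837 -4912/1279; -4912/1279 9624/1279]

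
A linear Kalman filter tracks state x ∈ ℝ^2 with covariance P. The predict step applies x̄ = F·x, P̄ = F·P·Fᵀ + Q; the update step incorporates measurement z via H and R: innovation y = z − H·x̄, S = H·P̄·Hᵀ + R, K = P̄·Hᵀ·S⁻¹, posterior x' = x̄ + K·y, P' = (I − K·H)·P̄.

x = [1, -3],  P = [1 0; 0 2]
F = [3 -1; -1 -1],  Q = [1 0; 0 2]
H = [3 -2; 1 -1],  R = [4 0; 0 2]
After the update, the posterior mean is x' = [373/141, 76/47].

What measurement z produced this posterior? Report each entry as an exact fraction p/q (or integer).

x̄ = F·x = [6, 2]
P̄ = F·P·Fᵀ + Q = [12 -1; -1 5]
S = H·P̄·Hᵀ + R = [144 51; 51 21]
K = P̄·Hᵀ·S⁻¹ = [15/47 -22/141; 11/141 -67/141]
x' − x̄ = [-473/141, -18/47] = K·y
y = (KᵀK)⁻¹·Kᵀ·(x' − x̄) = [-11, -1]
z = y + H·x̄ = [-11, -1] + [14, 4] = [3, 3]

z = [3, 3]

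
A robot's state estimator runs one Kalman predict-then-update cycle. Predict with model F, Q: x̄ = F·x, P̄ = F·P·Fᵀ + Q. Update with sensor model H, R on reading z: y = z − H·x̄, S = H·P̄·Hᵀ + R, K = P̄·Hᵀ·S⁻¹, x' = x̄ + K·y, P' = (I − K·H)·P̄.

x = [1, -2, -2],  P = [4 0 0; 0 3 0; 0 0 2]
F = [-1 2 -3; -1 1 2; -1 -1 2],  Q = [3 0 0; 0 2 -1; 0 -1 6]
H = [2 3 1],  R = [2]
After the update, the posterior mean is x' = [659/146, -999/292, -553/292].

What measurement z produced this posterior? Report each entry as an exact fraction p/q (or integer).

x̄ = F·x = [1, -7, -3]
P̄ = F·P·Fᵀ + Q = [37 -2 -14; -2 17 8; -14 8 21]
S = H·P̄·Hᵀ + R = [292]
K = P̄·Hᵀ·S⁻¹ = [27/146; 55/292; 17/292]
x' − x̄ = [513/146, 1045/292, 323/292] = K·y
y = (KᵀK)⁻¹·Kᵀ·(x' − x̄) = [19]
z = y + H·x̄ = [19] + [-22] = [-3]

z = [-3]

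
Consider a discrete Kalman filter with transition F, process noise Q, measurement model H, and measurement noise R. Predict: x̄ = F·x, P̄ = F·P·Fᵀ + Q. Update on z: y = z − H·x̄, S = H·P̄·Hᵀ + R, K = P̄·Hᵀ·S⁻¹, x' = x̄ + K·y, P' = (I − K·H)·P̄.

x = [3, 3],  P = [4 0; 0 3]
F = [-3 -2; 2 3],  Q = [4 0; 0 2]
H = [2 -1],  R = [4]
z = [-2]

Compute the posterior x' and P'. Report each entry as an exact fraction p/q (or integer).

x' = [-97/425, 828/425]
P' = [784/425 984/425; 984/425 2484/425]

x̄ = F·x = [-15, 15]
P̄ = F·P·Fᵀ + Q = [52 -42; -42 45]
y = z − H·x̄ = [43]
S = H·P̄·Hᵀ + R = [425]
K = P̄·Hᵀ·S⁻¹ = [146/425; -129/425]
x' = x̄ + K·y = [-97/425, 828/425]
P' = (I − K·H)·P̄ = [784/425 984/425; 984/425 2484/425]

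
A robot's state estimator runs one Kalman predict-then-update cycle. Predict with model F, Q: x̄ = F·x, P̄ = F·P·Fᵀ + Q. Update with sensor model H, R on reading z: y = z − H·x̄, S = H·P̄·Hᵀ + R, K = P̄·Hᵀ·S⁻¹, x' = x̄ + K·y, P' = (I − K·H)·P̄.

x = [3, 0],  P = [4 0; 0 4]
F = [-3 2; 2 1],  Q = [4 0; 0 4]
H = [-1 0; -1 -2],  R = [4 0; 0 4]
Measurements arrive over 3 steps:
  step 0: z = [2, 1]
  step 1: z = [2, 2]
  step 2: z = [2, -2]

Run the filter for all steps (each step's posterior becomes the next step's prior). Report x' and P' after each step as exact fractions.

step 0: x̄ = F·x = [-9, 6]
step 0: P̄ = F·P·Fᵀ + Q = [56 -16; -16 24]
step 0: y = z − H·x̄ = [-7, 4]
step 0: S = H·P̄·Hᵀ + R = [60 24; 24 92]
step 0: K = P̄·Hᵀ·S⁻¹ = [-286/309 -2/103; 140/309 -48/103]
step 0: x' = x̄ + K·y = [-803/309, 298/309]
step 0: P' = (I − K·H)·P̄ = [1144/309 -560/309; -560/309 568/309]
step 1: x̄ = F·x = [3005/309, -436/103]
step 1: P̄ = F·P·Fᵀ + Q = [20524/309 -2096/103; -2096/103 1380/103]
step 1: y = z − H·x̄ = [3623/309, 1007/309]
step 1: S = H·P̄·Hᵀ + R = [21760/309 7948/309; 7948/309 13168/309]
step 1: K = P̄·Hᵀ·S⁻¹ = [-41887/45179 -1987/45179; 19950/45179 -18876/45179]
step 1: x' = x̄ + K·y = [-58235/45179, -18846/45179]
step 1: P' = (I − K·H)·P̄ = [167548/45179 -79800/45179; -79800/45179 77652/45179]
step 2: x̄ = F·x = [137013/45179, -135316/45179]
step 2: P̄ = F·P·Fᵀ + Q = [2956856/45179 -929784/45179; -929784/45179 609360/45179]
step 2: y = z − H·x̄ = [227371/45179, -223977/45179]
step 2: S = H·P̄·Hᵀ + R = [3137572/45179 1097288/45179; 1097288/45179 1855876/45179]
step 2: K = P̄·Hᵀ·S⁻¹ = [-5925758/6389727 -274322/6389727; 941906/2129909 -888502/2129909]
step 2: x' = x̄ + K·y = [-9084487/6389727, 2765784/2129909]
step 2: P' = (I − K·H)·P̄ = [23703032/6389727 -3767624/2129909; -3767624/2129909 3660816/2129909]

step 0: x' = [-803/309, 298/309], P' = [1144/309 -560/309; -560/309 568/309]
step 1: x' = [-58235/45179, -18846/45179], P' = [167548/45179 -79800/45179; -79800/45179 77652/45179]
step 2: x' = [-9084487/6389727, 2765784/2129909], P' = [23703032/6389727 -3767624/2129909; -3767624/2129909 3660816/2129909]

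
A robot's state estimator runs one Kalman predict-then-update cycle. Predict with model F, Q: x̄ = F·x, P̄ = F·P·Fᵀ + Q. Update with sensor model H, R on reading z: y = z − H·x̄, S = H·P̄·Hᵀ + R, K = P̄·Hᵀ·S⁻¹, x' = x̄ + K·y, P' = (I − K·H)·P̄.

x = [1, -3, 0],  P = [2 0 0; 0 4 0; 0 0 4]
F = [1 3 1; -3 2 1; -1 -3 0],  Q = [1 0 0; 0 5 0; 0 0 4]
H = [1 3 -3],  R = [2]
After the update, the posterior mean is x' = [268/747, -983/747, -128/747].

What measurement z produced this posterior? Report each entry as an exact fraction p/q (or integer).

x̄ = F·x = [-8, -9, 8]
P̄ = F·P·Fᵀ + Q = [43 22 -38; 22 43 -18; -38 -18 42]
S = H·P̄·Hᵀ + R = [1494]
K = P̄·Hᵀ·S⁻¹ = [223/1494; 205/1494; -109/747]
x' − x̄ = [6244/747, 5740/747, -6104/747] = K·y
y = (KᵀK)⁻¹·Kᵀ·(x' − x̄) = [56]
z = y + H·x̄ = [56] + [-59] = [-3]

z = [-3]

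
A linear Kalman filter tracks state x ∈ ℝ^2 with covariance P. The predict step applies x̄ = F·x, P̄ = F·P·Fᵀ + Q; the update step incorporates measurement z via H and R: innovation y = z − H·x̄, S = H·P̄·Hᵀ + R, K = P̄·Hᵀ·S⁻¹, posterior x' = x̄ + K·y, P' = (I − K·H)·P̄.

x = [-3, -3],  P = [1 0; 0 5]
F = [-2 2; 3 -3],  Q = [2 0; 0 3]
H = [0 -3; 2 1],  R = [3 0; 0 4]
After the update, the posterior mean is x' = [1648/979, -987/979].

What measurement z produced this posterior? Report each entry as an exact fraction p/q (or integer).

x̄ = F·x = [0, 0]
P̄ = F·P·Fᵀ + Q = [26 -36; -36 57]
S = H·P̄·Hᵀ + R = [516 45; 45 21]
K = P̄·Hᵀ·S⁻¹ = [172/979 1132/2937; -324/979 -5/979]
x' − x̄ = [1648/979, -987/979] = K·y
y = (KᵀK)⁻¹·Kᵀ·(x' − x̄) = [3, 3]
z = y + H·x̄ = [3, 3] + [0, 0] = [3, 3]

z = [3, 3]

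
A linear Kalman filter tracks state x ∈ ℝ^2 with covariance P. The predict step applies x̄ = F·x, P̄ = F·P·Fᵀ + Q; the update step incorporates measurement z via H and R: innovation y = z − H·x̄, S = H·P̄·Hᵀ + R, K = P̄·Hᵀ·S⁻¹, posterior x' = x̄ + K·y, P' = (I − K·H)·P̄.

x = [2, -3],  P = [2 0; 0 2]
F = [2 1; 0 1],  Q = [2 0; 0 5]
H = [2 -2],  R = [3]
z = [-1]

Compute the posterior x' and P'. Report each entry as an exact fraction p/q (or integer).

x' = [-13/7, -11/7]
P' = [356/63 326/63; 326/63 341/63]

x̄ = F·x = [1, -3]
P̄ = F·P·Fᵀ + Q = [12 2; 2 7]
y = z − H·x̄ = [-9]
S = H·P̄·Hᵀ + R = [63]
K = P̄·Hᵀ·S⁻¹ = [20/63; -10/63]
x' = x̄ + K·y = [-13/7, -11/7]
P' = (I − K·H)·P̄ = [356/63 326/63; 326/63 341/63]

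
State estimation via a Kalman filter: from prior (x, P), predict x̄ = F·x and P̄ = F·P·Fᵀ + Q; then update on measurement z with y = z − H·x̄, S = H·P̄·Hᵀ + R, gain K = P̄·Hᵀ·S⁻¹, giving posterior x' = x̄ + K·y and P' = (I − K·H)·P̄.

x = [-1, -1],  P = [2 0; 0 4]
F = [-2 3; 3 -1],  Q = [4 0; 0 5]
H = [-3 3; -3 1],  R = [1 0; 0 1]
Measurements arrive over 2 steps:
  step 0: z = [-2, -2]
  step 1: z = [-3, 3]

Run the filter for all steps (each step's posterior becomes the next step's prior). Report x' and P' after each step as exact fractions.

step 0: x' = [15857/27631, -3566/27631], P' = [7248/27631 8616/27631; 8616/27631 12987/27631]
step 1: x' = [-21502804/12254447, -96698233/36763341], P' = [3072359/12254447 3629737/12254447; 3629737/12254447 16480004/36763341]

step 0: x̄ = F·x = [-1, -2]
step 0: P̄ = F·P·Fᵀ + Q = [48 -24; -24 27]
step 0: y = z − H·x̄ = [1, -3]
step 0: S = H·P̄·Hᵀ + R = [1108 801; 801 604]
step 0: K = P̄·Hᵀ·S⁻¹ = [4104/27631 -13128/27631; 13113/27631 -12861/27631]
step 0: x' = x̄ + K·y = [15857/27631, -3566/27631]
step 0: P' = (I − K·H)·P̄ = [7248/27631 8616/27631; 8616/27631 12987/27631]
step 1: x̄ = F·x = [-42412/27631, 51137/27631]
step 1: P̄ = F·P·Fᵀ + Q = [153007/27631 12327/27631; 12327/27631 164678/27631]
step 1: y = z − H·x̄ = [-363540/27631, -95480/27631]
step 1: S = H·P̄·Hᵀ + R = [2664910/27631 1723173/27631; 1723173/27631 1495410/27631]
step 1: K = P̄·Hᵀ·S⁻¹ = [1672134/12254447 -5587340/12254447; 5590793/12254447 -16187629/36763341]
step 1: x' = x̄ + K·y = [-21502804/12254447, -96698233/36763341]
step 1: P' = (I − K·H)·P̄ = [3072359/12254447 3629737/12254447; 3629737/12254447 16480004/36763341]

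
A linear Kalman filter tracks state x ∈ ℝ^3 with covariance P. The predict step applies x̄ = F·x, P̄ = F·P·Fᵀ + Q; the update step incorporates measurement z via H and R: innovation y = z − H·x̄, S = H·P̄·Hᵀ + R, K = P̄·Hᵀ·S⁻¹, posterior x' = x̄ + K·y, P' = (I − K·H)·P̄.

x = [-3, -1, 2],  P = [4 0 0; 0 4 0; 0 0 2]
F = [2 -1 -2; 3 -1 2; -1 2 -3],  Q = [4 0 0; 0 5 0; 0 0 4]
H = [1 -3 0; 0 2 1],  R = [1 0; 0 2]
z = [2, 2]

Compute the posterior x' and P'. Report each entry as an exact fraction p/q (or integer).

x' = [-2137/3831, -6089/7662, 10919/3831]
P' = [64888/3831 21370/3831 -38324/3831; 21370/3831 7459/3831 -13415/3831; -38324/3831 -13415/3831 31096/3831]

x̄ = F·x = [-9, -4, -5]
P̄ = F·P·Fᵀ + Q = [32 20 -4; 20 53 -32; -4 -32 42]
y = z − H·x̄ = [-1, 15]
S = H·P̄·Hᵀ + R = [390 -186; -186 128]
K = P̄·Hᵀ·S⁻¹ = [778/3831 736/1277; -1007/3831 501/2554; 1921/3831 711/1277]
x' = x̄ + K·y = [-2137/3831, -6089/7662, 10919/3831]
P' = (I − K·H)·P̄ = [64888/3831 21370/3831 -38324/3831; 21370/3831 7459/3831 -13415/3831; -38324/3831 -13415/3831 31096/3831]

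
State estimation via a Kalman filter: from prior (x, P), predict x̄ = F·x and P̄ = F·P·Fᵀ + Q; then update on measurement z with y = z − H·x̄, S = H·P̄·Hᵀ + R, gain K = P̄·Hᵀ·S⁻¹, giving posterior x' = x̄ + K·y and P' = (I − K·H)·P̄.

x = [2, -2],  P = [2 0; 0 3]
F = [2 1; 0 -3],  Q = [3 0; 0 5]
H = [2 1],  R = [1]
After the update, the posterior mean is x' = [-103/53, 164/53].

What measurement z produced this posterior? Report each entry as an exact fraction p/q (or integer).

z = [-1]

x̄ = F·x = [2, 6]
P̄ = F·P·Fᵀ + Q = [14 -9; -9 32]
S = H·P̄·Hᵀ + R = [53]
K = P̄·Hᵀ·S⁻¹ = [19/53; 14/53]
x' − x̄ = [-209/53, -154/53] = K·y
y = (KᵀK)⁻¹·Kᵀ·(x' − x̄) = [-11]
z = y + H·x̄ = [-11] + [10] = [-1]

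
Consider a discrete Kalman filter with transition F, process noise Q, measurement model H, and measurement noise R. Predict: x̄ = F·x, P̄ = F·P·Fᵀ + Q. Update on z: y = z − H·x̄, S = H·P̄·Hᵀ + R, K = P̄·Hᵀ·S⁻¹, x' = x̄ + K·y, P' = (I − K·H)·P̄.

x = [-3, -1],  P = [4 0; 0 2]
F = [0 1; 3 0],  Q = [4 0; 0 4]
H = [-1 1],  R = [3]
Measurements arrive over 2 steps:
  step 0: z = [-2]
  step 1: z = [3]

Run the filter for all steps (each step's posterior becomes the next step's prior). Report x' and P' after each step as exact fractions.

step 0: x' = [-85/49, -201/49], P' = [258/49 240/49; 240/49 360/49]
step 1: x' = [-6633/1781, -1893/1781], P' = [19660/1781 20152/1781; 20152/1781 25546/1781]

step 0: x̄ = F·x = [-1, -9]
step 0: P̄ = F·P·Fᵀ + Q = [6 0; 0 40]
step 0: y = z − H·x̄ = [6]
step 0: S = H·P̄·Hᵀ + R = [49]
step 0: K = P̄·Hᵀ·S⁻¹ = [-6/49; 40/49]
step 0: x' = x̄ + K·y = [-85/49, -201/49]
step 0: P' = (I − K·H)·P̄ = [258/49 240/49; 240/49 360/49]
step 1: x̄ = F·x = [-201/49, -255/49]
step 1: P̄ = F·P·Fᵀ + Q = [556/49 720/49; 720/49 2518/49]
step 1: y = z − H·x̄ = [201/49]
step 1: S = H·P̄·Hᵀ + R = [1781/49]
step 1: K = P̄·Hᵀ·S⁻¹ = [164/1781; 1798/1781]
step 1: x' = x̄ + K·y = [-6633/1781, -1893/1781]
step 1: P' = (I − K·H)·P̄ = [19660/1781 20152/1781; 20152/1781 25546/1781]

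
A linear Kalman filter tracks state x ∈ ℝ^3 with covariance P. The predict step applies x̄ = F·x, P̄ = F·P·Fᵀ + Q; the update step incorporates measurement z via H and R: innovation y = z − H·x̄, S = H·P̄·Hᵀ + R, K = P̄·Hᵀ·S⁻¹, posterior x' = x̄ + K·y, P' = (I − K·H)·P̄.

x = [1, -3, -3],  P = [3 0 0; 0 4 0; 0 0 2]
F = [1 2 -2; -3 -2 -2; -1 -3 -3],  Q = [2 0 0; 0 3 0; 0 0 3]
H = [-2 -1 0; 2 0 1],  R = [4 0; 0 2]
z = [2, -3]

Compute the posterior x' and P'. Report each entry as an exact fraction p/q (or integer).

x' = [-6118/1033, 9370/1033, 9851/1033]
P' = [37541/3099 -24138/1033 -24640/1033; -24138/1033 50000/1033 47760/1033; -24640/1033 47760/1033 50430/1033]

x̄ = F·x = [1, 9, 17]
P̄ = F·P·Fᵀ + Q = [29 -17 -15; -17 54 45; -15 45 60]
y = z − H·x̄ = [13, -22]
S = H·P̄·Hᵀ + R = [106 -97; -97 118]
K = P̄·Hᵀ·S⁻¹ = [-667/3099 581/3099; -431/1033 -258/1033; 380/1033 575/1033]
x' = x̄ + K·y = [-6118/1033, 9370/1033, 9851/1033]
P' = (I − K·H)·P̄ = [37541/3099 -24138/1033 -24640/1033; -24138/1033 50000/1033 47760/1033; -24640/1033 47760/1033 50430/1033]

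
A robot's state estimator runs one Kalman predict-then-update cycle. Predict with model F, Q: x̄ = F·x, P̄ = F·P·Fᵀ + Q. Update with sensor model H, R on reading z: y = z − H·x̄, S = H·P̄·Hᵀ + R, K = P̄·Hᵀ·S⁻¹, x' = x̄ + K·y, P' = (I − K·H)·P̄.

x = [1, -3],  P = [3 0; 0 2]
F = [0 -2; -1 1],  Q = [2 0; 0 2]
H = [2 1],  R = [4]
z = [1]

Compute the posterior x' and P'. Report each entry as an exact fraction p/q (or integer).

x' = [14/5, -19/5]
P' = [94/35 -124/35; -124/35 244/35]

x̄ = F·x = [6, -4]
P̄ = F·P·Fᵀ + Q = [10 -4; -4 7]
y = z − H·x̄ = [-7]
S = H·P̄·Hᵀ + R = [35]
K = P̄·Hᵀ·S⁻¹ = [16/35; -1/35]
x' = x̄ + K·y = [14/5, -19/5]
P' = (I − K·H)·P̄ = [94/35 -124/35; -124/35 244/35]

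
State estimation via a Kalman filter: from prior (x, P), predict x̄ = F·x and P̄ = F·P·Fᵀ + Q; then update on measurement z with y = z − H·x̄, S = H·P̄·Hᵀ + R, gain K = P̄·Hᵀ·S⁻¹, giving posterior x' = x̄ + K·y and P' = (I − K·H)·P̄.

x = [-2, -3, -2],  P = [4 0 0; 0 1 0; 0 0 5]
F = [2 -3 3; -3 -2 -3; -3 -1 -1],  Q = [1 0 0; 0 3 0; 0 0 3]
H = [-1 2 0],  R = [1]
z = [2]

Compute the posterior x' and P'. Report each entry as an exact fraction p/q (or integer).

x̄ = F·x = [-1, 18, 11]
P̄ = F·P·Fᵀ + Q = [71 -63 -36; -63 88 53; -36 53 45]
y = z − H·x̄ = [-35]
S = H·P̄·Hᵀ + R = [676]
K = P̄·Hᵀ·S⁻¹ = [-197/676; 239/676; 71/338]
x' = x̄ + K·y = [6219/676, 3803/676, 1233/338]
P' = (I − K·H)·P̄ = [9187/676 4495/676 1819/338; 4495/676 2367/676 945/338; 1819/338 945/338 2564/169]

x' = [6219/676, 3803/676, 1233/338]
P' = [9187/676 4495/676 1819/338; 4495/676 2367/676 945/338; 1819/338 945/338 2564/169]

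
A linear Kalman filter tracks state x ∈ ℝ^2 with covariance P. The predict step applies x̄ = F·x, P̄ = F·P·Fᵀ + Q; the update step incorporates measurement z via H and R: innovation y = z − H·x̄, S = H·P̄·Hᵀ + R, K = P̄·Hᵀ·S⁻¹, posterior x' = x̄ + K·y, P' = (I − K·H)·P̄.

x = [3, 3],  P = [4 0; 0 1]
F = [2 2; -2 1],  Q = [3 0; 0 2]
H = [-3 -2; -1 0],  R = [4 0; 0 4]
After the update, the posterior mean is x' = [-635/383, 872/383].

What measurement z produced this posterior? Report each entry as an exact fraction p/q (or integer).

z = [1, 3]

x̄ = F·x = [12, -3]
P̄ = F·P·Fᵀ + Q = [23 -14; -14 19]
S = H·P̄·Hᵀ + R = [119 41; 41 27]
K = P̄·Hᵀ·S⁻¹ = [-41/383 -264/383; -233/766 751/766]
x' − x̄ = [-5231/383, 2021/383] = K·y
y = (KᵀK)⁻¹·Kᵀ·(x' − x̄) = [31, 15]
z = y + H·x̄ = [31, 15] + [-30, -12] = [1, 3]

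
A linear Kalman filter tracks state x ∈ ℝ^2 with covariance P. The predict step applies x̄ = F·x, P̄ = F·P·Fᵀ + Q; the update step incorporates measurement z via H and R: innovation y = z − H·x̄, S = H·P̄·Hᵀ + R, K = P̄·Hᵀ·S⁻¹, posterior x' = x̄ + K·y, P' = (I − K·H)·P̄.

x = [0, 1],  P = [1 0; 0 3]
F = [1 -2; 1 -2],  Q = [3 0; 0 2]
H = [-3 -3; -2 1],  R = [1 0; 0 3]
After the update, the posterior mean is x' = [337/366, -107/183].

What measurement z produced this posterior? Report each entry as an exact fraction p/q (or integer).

z = [-1, -3]

x̄ = F·x = [-2, -2]
P̄ = F·P·Fᵀ + Q = [16 13; 13 15]
S = H·P̄·Hᵀ + R = [514 90; 90 30]
K = P̄·Hᵀ·S⁻¹ = [-15/122 -242/915; -51/244 953/3660]
x' − x̄ = [1069/366, 259/183] = K·y
y = (KᵀK)⁻¹·Kᵀ·(x' − x̄) = [-13, -5]
z = y + H·x̄ = [-13, -5] + [12, 2] = [-1, -3]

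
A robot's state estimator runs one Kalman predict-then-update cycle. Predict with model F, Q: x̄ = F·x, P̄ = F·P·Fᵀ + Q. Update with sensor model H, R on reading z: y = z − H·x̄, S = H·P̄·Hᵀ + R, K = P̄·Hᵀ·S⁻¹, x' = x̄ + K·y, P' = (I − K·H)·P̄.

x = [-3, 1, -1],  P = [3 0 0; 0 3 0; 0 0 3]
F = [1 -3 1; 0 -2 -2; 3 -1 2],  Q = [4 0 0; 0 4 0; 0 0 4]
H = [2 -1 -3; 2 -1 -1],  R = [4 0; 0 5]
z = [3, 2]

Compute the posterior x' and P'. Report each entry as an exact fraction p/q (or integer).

x̄ = F·x = [-7, 0, -12]
P̄ = F·P·Fᵀ + Q = [37 12 24; 12 28 -6; 24 -6 46]
y = z − H·x̄ = [-19, 4]
S = H·P̄·Hᵀ + R = [222 50; 50 71]
K = P̄·Hᵀ·S⁻¹ = [-1305/6631 4468/6631; 447/6631 -128/6631; -3182/6631 2988/6631]
x' = x̄ + K·y = [-3750/6631, -9005/6631, -7162/6631]
P' = (I − K·H)·P̄ = [62513/6631 88906/6631 13780/6631; 88906/6631 179666/6631 -1214/6631; 13780/6631 -1214/6631 13834/6631]

x' = [-3750/6631, -9005/6631, -7162/6631]
P' = [62513/6631 88906/6631 13780/6631; 88906/6631 179666/6631 -1214/6631; 13780/6631 -1214/6631 13834/6631]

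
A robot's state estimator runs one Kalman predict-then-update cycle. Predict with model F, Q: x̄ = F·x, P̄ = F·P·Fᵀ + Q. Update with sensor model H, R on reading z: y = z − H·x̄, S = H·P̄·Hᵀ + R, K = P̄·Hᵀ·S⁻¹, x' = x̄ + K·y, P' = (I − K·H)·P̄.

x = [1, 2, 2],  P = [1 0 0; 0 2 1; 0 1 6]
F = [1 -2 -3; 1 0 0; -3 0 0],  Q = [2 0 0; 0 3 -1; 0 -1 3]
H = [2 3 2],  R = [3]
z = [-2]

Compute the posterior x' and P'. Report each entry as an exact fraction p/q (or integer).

x' = [-146/335, 449/335, -891/335]
P' = [2994/335 -571/335 -1911/335; -571/335 1304/335 -1376/335; -1911/335 -1376/335 3984/335]

x̄ = F·x = [-9, 1, -3]
P̄ = F·P·Fᵀ + Q = [77 1 -3; 1 4 -4; -3 -4 12]
y = z − H·x̄ = [19]
S = H·P̄·Hᵀ + R = [335]
K = P̄·Hᵀ·S⁻¹ = [151/335; 6/335; 6/335]
x' = x̄ + K·y = [-146/335, 449/335, -891/335]
P' = (I − K·H)·P̄ = [2994/335 -571/335 -1911/335; -571/335 1304/335 -1376/335; -1911/335 -1376/335 3984/335]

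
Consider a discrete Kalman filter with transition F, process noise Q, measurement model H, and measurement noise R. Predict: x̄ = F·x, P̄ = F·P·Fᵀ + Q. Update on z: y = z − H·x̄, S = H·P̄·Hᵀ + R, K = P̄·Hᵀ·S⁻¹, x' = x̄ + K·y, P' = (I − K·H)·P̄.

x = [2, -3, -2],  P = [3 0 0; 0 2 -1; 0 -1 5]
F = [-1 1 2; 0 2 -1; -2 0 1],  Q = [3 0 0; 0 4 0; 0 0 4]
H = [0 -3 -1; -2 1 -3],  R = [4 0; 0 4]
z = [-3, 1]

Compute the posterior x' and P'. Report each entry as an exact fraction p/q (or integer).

x̄ = F·x = [-9, -4, -6]
P̄ = F·P·Fᵀ + Q = [24 -9 15; -9 21 -7; 15 -7 21]
y = z − H·x̄ = [-21, -31]
S = H·P̄·Hᵀ + R = [172 -80; -80 568]
K = P̄·Hᵀ·S⁻¹ = [-14/951 -691/3804; -844/2853 365/5706; -250/2853 -1075/5706]
x' = x̄ + K·y = [-11639/3804, 1309/5706, 9589/5706]
P' = (I − K·H)·P̄ = [3581/634 1022/951 -3010/951; 1022/951 1699/2853 -1721/2853; -3010/951 -1721/2853 6163/2853]

x' = [-11639/3804, 1309/5706, 9589/5706]
P' = [3581/634 1022/951 -3010/951; 1022/951 1699/2853 -1721/2853; -3010/951 -1721/2853 6163/2853]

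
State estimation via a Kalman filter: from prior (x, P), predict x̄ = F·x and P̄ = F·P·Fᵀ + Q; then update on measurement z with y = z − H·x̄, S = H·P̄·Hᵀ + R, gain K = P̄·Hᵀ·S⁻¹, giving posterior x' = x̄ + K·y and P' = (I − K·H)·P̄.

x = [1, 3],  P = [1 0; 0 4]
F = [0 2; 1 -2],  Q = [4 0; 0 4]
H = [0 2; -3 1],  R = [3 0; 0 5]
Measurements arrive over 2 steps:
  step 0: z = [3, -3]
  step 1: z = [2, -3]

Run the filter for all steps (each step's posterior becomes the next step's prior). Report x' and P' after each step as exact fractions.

step 0: x̄ = F·x = [6, -5]
step 0: P̄ = F·P·Fᵀ + Q = [20 -16; -16 21]
step 0: y = z − H·x̄ = [13, 20]
step 0: S = H·P̄·Hᵀ + R = [87 138; 138 302]
step 0: K = P̄·Hᵀ·S⁻¹ = [412/3615 -366/1205; 527/1205 69/2410]
step 0: x' = x̄ + K·y = [5086/3615, 1516/1205]
step 0: P' = (I − K·H)·P̄ = [2036/3615 206/1205; 206/1205 1581/2410]
step 1: x̄ = F·x = [3032/1205, -802/723]
step 1: P̄ = F·P·Fᵀ + Q = [7982/1205 -550/241; -550/241 4702/723]
step 1: y = z − H·x̄ = [3050/723, 20453/3615]
step 1: S = H·P̄·Hᵀ + R = [20977/723 19304/723; 19304/723 306599/3615]
step 1: K = P̄·Hᵀ·S⁻¹ = [738924/6318541 -1883112/6318541; 2699372/6318541 144780/6318541]
step 1: x' = x̄ + K·y = [8361480/6318541, 5197582/6318541]
step 1: P' = (I − K·H)·P̄ = [3507982/6318541 1108386/6318541; 1108386/6318541 4049058/6318541]

step 0: x' = [5086/3615, 1516/1205], P' = [2036/3615 206/1205; 206/1205 1581/2410]
step 1: x' = [8361480/6318541, 5197582/6318541], P' = [3507982/6318541 1108386/6318541; 1108386/6318541 4049058/6318541]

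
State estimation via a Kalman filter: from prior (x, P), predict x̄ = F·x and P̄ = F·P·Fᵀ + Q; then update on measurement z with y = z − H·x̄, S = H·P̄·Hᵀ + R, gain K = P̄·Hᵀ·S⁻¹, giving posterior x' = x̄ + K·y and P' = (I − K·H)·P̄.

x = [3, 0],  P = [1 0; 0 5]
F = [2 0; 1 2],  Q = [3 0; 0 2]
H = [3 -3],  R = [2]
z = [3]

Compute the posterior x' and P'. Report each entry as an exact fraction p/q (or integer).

x̄ = F·x = [6, 3]
P̄ = F·P·Fᵀ + Q = [7 2; 2 23]
y = z − H·x̄ = [-6]
S = H·P̄·Hᵀ + R = [236]
K = P̄·Hᵀ·S⁻¹ = [15/236; -63/236]
x' = x̄ + K·y = [663/118, 543/118]
P' = (I − K·H)·P̄ = [1427/236 1417/236; 1417/236 1459/236]

x' = [663/118, 543/118]
P' = [1427/236 1417/236; 1417/236 1459/236]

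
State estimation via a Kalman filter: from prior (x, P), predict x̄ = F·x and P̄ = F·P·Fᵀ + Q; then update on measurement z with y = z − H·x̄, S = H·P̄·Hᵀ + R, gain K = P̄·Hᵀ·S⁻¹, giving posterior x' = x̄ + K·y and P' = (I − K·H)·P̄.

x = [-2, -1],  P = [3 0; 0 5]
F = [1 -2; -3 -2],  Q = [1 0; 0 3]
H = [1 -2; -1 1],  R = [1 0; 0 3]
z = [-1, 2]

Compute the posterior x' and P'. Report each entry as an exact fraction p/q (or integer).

x̄ = F·x = [0, 8]
P̄ = F·P·Fᵀ + Q = [24 11; 11 50]
y = z − H·x̄ = [15, -6]
S = H·P̄·Hᵀ + R = [181 -91; -91 55]
K = P̄·Hᵀ·S⁻¹ = [-1073/1674 -2171/1674; -673/837 -520/837]
x' = x̄ + K·y = [-11/6, -1/3]
P' = (I − K·H)·P̄ = [14099/1674 3793/837; 3793/837 2233/837]

x' = [-11/6, -1/3]
P' = [14099/1674 3793/837; 3793/837 2233/837]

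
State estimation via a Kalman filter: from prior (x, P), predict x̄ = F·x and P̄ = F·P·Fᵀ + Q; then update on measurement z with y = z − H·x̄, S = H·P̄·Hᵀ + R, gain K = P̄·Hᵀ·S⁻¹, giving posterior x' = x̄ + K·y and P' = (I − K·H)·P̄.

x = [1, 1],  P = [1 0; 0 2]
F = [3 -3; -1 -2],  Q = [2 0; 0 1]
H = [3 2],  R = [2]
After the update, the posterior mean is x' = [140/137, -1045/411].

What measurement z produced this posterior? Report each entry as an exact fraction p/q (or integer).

z = [-2]

x̄ = F·x = [0, -3]
P̄ = F·P·Fᵀ + Q = [29 9; 9 10]
S = H·P̄·Hᵀ + R = [411]
K = P̄·Hᵀ·S⁻¹ = [35/137; 47/411]
x' − x̄ = [140/137, 188/411] = K·y
y = (KᵀK)⁻¹·Kᵀ·(x' − x̄) = [4]
z = y + H·x̄ = [4] + [-6] = [-2]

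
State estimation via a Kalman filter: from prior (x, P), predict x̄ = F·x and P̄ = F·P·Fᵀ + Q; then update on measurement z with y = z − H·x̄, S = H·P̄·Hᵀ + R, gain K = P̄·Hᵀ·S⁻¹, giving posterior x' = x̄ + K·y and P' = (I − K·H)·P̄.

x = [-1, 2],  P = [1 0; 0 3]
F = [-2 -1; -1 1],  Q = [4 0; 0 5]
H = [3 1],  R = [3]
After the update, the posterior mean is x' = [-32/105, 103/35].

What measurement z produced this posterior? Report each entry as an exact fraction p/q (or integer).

x̄ = F·x = [0, 3]
P̄ = F·P·Fᵀ + Q = [11 -1; -1 9]
S = H·P̄·Hᵀ + R = [105]
K = P̄·Hᵀ·S⁻¹ = [32/105; 2/35]
x' − x̄ = [-32/105, -2/35] = K·y
y = (KᵀK)⁻¹·Kᵀ·(x' − x̄) = [-1]
z = y + H·x̄ = [-1] + [3] = [2]

z = [2]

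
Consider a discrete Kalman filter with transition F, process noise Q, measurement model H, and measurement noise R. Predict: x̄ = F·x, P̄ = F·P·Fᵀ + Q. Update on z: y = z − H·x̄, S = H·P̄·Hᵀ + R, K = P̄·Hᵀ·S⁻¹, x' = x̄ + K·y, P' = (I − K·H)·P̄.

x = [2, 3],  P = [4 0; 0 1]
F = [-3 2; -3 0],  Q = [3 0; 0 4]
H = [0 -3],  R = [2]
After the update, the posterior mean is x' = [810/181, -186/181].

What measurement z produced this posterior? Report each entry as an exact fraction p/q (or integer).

z = [3]

x̄ = F·x = [0, -6]
P̄ = F·P·Fᵀ + Q = [43 36; 36 40]
S = H·P̄·Hᵀ + R = [362]
K = P̄·Hᵀ·S⁻¹ = [-54/181; -60/181]
x' − x̄ = [810/181, 900/181] = K·y
y = (KᵀK)⁻¹·Kᵀ·(x' − x̄) = [-15]
z = y + H·x̄ = [-15] + [18] = [3]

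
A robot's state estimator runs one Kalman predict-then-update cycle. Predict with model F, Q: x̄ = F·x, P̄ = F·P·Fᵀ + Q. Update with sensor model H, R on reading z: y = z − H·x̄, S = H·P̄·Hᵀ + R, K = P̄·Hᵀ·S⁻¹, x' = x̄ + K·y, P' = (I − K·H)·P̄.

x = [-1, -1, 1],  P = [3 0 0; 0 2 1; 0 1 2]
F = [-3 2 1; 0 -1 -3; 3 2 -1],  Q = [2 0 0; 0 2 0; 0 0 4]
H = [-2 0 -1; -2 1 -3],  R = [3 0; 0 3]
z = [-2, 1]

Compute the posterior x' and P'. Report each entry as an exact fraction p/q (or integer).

x' = [1063/379, -3069/758, -1359/379]
P' = [32679/12128 -42711/12128 -38403/12128; -42711/12128 162999/12128 81075/12128; -38403/12128 81075/12128 57615/12128]

x̄ = F·x = [2, -2, -6]
P̄ = F·P·Fᵀ + Q = [43 -17 -21; -17 28 -3; -21 -3 37]
y = z − H·x̄ = [-4, -11]
S = H·P̄·Hᵀ + R = [128 152; 152 370]
K = P̄·Hᵀ·S⁻¹ = [-8985/12128 595/3032; 1449/12128 433/3032; 6397/12128 -1247/3032]
x' = x̄ + K·y = [1063/379, -3069/758, -1359/379]
P' = (I − K·H)·P̄ = [32679/12128 -42711/12128 -38403/12128; -42711/12128 162999/12128 81075/12128; -38403/12128 81075/12128 57615/12128]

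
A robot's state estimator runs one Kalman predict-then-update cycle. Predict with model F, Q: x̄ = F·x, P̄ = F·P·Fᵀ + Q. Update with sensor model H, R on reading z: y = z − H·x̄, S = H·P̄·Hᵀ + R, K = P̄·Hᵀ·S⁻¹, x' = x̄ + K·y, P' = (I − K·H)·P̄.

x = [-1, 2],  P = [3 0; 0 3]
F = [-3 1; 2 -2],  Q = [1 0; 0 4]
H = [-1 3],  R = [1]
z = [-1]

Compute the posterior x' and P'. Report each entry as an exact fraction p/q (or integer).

x' = [-63/214, -48/107]
P' = [2659/428 213/107; 213/107 80/107]

x̄ = F·x = [5, -6]
P̄ = F·P·Fᵀ + Q = [31 -24; -24 28]
y = z − H·x̄ = [22]
S = H·P̄·Hᵀ + R = [428]
K = P̄·Hᵀ·S⁻¹ = [-103/428; 27/107]
x' = x̄ + K·y = [-63/214, -48/107]
P' = (I − K·H)·P̄ = [2659/428 213/107; 213/107 80/107]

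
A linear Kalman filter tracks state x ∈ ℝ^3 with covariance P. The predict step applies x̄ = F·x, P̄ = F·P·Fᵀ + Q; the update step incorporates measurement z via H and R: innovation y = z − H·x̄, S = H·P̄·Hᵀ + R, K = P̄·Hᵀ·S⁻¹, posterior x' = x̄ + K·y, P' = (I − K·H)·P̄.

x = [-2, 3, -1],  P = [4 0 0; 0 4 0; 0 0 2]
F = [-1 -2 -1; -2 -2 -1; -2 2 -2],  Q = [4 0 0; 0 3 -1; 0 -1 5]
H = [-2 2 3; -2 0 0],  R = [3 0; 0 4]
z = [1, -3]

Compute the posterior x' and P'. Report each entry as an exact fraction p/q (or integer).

x̄ = F·x = [-3, -1, 12]
P̄ = F·P·Fᵀ + Q = [26 26 -4; 26 37 3; -4 3 45]
y = z − H·x̄ = [-39, -9]
S = H·P̄·Hᵀ + R = [536 24; 24 108]
K = P̄·Hᵀ·S⁻¹ = [-1/1194 -862/1791; 383/4776 -3577/7164; 1325/4776 89/7164]
x' = x̄ + K·y = [543/398, 583/1592, 1701/1592]
P' = (I − K·H)·P̄ = [1724/1791 3577/3582 -89/3582; 3577/3582 122509/14328 -70985/14328; -89/3582 -70985/14328 51061/14328]

x' = [543/398, 583/1592, 1701/1592]
P' = [1724/1791 3577/3582 -89/3582; 3577/3582 122509/14328 -70985/14328; -89/3582 -70985/14328 51061/14328]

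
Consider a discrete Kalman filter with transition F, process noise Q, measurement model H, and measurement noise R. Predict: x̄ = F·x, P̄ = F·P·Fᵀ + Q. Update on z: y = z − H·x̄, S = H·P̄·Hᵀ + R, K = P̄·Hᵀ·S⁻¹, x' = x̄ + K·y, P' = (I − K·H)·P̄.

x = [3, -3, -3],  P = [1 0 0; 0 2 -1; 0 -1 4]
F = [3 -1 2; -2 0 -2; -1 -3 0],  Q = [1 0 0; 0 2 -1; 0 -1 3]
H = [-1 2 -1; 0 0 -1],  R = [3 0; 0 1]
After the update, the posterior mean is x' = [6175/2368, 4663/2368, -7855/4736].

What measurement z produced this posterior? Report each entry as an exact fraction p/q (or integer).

z = [3, 2]

x̄ = F·x = [6, 0, 6]
P̄ = F·P·Fᵀ + Q = [32 -24 9; -24 22 -5; 9 -5 22]
S = H·P̄·Hᵀ + R = [279 41; 41 23]
K = P̄·Hᵀ·S⁻¹ = [-839/2368 569/2368; 737/2368 -799/2368; -41/4736 -4457/4736]
x' − x̄ = [-8033/2368, 4663/2368, -36271/4736] = K·y
y = (KᵀK)⁻¹·Kᵀ·(x' − x̄) = [15, 8]
z = y + H·x̄ = [15, 8] + [-12, -6] = [3, 2]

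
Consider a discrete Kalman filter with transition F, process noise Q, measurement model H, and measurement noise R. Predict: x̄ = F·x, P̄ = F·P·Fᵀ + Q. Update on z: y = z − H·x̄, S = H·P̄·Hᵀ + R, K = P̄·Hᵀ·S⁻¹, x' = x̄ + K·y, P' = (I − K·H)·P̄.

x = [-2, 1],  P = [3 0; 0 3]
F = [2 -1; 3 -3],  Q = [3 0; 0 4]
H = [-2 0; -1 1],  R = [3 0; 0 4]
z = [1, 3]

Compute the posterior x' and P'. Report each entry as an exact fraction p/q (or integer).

x̄ = F·x = [-5, -9]
P̄ = F·P·Fᵀ + Q = [18 27; 27 58]
y = z − H·x̄ = [-9, 7]
S = H·P̄·Hᵀ + R = [75 -18; -18 26]
K = P̄·Hᵀ·S⁻¹ = [-129/271 9/542; -141/271 451/542]
x' = x̄ + K·y = [-325/542, 817/542]
P' = (I − K·H)·P̄ = [387/542 423/542; 423/542 2227/542]

x' = [-325/542, 817/542]
P' = [387/542 423/542; 423/542 2227/542]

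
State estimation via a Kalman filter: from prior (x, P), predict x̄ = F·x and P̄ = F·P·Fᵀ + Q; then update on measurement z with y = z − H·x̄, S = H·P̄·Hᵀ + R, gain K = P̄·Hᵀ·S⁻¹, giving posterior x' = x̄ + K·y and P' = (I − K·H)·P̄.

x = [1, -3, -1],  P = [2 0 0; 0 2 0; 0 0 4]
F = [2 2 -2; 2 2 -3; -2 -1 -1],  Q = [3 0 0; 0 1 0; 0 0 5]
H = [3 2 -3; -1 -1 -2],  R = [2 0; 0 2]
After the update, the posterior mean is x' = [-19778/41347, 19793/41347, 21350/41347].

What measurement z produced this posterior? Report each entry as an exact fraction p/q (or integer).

x̄ = F·x = [-2, -1, 2]
P̄ = F·P·Fᵀ + Q = [35 40 -4; 40 53 0; -4 0 19]
S = H·P̄·Hᵀ + R = [1252 -285; -285 230]
K = P̄·Hᵀ·S⁻¹ = [5243/41347 -27739/206735; 5095/41347 -52026/206735; -5112/41347 -62233/206735]
x' − x̄ = [62916/41347, 61140/41347, -61344/41347] = K·y
y = (KᵀK)⁻¹·Kᵀ·(x' − x̄) = [12, 0]
z = y + H·x̄ = [12, 0] + [-14, -1] = [-2, -1]

z = [-2, -1]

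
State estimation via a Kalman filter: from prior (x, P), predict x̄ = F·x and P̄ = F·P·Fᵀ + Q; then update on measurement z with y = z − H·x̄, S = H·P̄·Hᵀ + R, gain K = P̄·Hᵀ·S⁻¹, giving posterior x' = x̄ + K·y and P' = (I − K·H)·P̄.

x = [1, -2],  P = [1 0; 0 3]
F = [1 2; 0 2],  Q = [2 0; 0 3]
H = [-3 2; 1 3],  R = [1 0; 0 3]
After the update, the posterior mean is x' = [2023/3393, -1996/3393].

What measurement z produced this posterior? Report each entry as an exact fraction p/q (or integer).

z = [-3, -1]

x̄ = F·x = [-3, -4]
P̄ = F·P·Fᵀ + Q = [15 12; 12 15]
S = H·P̄·Hᵀ + R = [52 -39; -39 225]
K = P̄·Hᵀ·S⁻¹ = [-304/1131 47/261; 97/1131 70/261]
x' − x̄ = [12202/3393, 11576/3393] = K·y
y = (KᵀK)⁻¹·Kᵀ·(x' − x̄) = [-4, 14]
z = y + H·x̄ = [-4, 14] + [1, -15] = [-3, -1]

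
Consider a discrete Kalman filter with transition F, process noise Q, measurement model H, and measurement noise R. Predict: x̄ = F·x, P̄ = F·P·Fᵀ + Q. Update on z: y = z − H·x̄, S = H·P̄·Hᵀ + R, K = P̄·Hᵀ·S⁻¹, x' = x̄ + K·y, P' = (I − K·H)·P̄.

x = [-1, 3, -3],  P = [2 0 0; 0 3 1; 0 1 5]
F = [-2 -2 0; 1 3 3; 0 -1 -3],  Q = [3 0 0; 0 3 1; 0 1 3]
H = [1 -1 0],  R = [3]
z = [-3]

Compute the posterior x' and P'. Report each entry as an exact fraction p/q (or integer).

x̄ = F·x = [-4, -1, 6]
P̄ = F·P·Fᵀ + Q = [23 -28 12; -28 95 -65; 12 -65 57]
y = z − H·x̄ = [0]
S = H·P̄·Hᵀ + R = [177]
K = P̄·Hᵀ·S⁻¹ = [17/59; -41/59; 77/177]
x' = x̄ + K·y = [-4, -1, 6]
P' = (I − K·H)·P̄ = [490/59 439/59 -601/59; 439/59 562/59 -678/59; -601/59 -678/59 4160/177]

x' = [-4, -1, 6]
P' = [490/59 439/59 -601/59; 439/59 562/59 -678/59; -601/59 -678/59 4160/177]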